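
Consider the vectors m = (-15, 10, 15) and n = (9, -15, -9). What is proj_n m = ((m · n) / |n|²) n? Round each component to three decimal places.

m · n = (-15)·9 + 10·(-15) + 15·(-9) = -135 - 150 - 135 = -420
|n|² = 81 + 225 + 81 = 387
proj_n m = (-420/387) · (9, -15, -9) ≈ (-9.767, 16.279, 9.767)

(-9.767, 16.279, 9.767)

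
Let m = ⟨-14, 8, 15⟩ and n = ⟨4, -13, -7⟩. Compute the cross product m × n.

i: 8·(-7) - 15·(-13) = -56 - (-195) = 139
j: 15·4 - (-14)·(-7) = 60 - 98 = -38
k: (-14)·(-13) - 8·4 = 182 - 32 = 150
m × n = (139, -38, 150)

(139, -38, 150)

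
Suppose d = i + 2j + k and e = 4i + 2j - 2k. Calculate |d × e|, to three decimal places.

10.392

i: 2·(-2) - 1·2 = -4 - 2 = -6
j: 1·4 - 1·(-2) = 4 - (-2) = 6
k: 1·2 - 2·4 = 2 - 8 = -6
d × e = (-6, 6, -6)
|d × e| = √((-6)² + 6² + (-6)²) = √108 ≈ 10.3923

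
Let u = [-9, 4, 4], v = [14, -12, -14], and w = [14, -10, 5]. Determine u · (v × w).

848

v × w:
i: (-12)·5 - (-14)·(-10) = -60 - 140 = -200
j: (-14)·14 - 14·5 = -196 - 70 = -266
k: 14·(-10) - (-12)·14 = -140 - (-168) = 28
v × w = (-200, -266, 28)
u · (v × w) = (-9)·(-200) + 4·(-266) + 4·28 = 1800 - 1064 + 112 = 848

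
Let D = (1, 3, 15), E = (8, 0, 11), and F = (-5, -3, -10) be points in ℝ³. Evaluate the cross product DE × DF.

(51, 199, -60)

DE = (7, -3, -4)
DF = (-6, -6, -25)
i: (-3)·(-25) - (-4)·(-6) = 75 - 24 = 51
j: (-4)·(-6) - 7·(-25) = 24 - (-175) = 199
k: 7·(-6) - (-3)·(-6) = -42 - 18 = -60
DE × DF = (51, 199, -60)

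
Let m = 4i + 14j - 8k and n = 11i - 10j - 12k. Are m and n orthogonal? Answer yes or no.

yes

m · n = 4·11 + 14·(-10) + (-8)·(-12) = 44 - 140 + 96 = 0
Zero, so the vectors are orthogonal.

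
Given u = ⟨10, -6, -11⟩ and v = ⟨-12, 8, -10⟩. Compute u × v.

(148, 232, 8)

i: (-6)·(-10) - (-11)·8 = 60 - (-88) = 148
j: (-11)·(-12) - 10·(-10) = 132 - (-100) = 232
k: 10·8 - (-6)·(-12) = 80 - 72 = 8
u × v = (148, 232, 8)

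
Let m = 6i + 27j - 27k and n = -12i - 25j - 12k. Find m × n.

i: 27·(-12) - (-27)·(-25) = -324 - 675 = -999
j: (-27)·(-12) - 6·(-12) = 324 - (-72) = 396
k: 6·(-25) - 27·(-12) = -150 - (-324) = 174
m × n = (-999, 396, 174)

(-999, 396, 174)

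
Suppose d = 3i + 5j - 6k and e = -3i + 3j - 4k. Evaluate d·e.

30

d · e = 3·(-3) + 5·3 + (-6)·(-4) = -9 + 15 + 24 = 30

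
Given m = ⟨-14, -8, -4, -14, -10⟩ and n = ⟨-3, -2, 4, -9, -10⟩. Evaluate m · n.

m · n = (-14)·(-3) + (-8)·(-2) + (-4)·4 + (-14)·(-9) + (-10)·(-10) = 42 + 16 - 16 + 126 + 100 = 268

268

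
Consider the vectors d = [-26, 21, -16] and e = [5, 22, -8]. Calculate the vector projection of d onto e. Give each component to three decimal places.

d · e = (-26)·5 + 21·22 + (-16)·(-8) = -130 + 462 + 128 = 460
|e|² = 25 + 484 + 64 = 573
proj_e d = (460/573) · (5, 22, -8) ≈ (4.014, 17.661, -6.422)

(4.014, 17.661, -6.422)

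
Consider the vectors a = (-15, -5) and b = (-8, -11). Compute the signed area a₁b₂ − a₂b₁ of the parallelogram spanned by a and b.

125

(-15)·(-11) - (-5)·(-8) = 165 - 40 = 125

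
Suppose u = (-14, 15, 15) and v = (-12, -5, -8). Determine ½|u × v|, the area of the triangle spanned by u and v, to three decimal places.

i: 15·(-8) - 15·(-5) = -120 - (-75) = -45
j: 15·(-12) - (-14)·(-8) = -180 - 112 = -292
k: (-14)·(-5) - 15·(-12) = 70 - (-180) = 250
u × v = (-45, -292, 250)
|u × v| = √((-45)² + (-292)² + 250²) = √149789 ≈ 387.0258
area = ½ · 387.0258 ≈ 193.513

193.513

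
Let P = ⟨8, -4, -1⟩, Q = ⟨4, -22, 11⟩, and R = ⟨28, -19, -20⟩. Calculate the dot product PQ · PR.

-38

PQ = Q − P = (-4, -18, 12)
PR = R − P = (20, -15, -19)
PQ · PR = (-4)·20 + (-18)·(-15) + 12·(-19) = -80 + 270 - 228 = -38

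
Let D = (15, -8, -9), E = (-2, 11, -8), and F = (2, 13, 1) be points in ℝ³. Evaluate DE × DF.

(169, 157, -110)

DE = (-17, 19, 1)
DF = (-13, 21, 10)
i: 19·10 - 1·21 = 190 - 21 = 169
j: 1·(-13) - (-17)·10 = -13 - (-170) = 157
k: (-17)·21 - 19·(-13) = -357 - (-247) = -110
DE × DF = (169, 157, -110)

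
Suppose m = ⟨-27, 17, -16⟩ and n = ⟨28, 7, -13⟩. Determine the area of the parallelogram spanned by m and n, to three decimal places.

1045.231

i: 17·(-13) - (-16)·7 = -221 - (-112) = -109
j: (-16)·28 - (-27)·(-13) = -448 - 351 = -799
k: (-27)·7 - 17·28 = -189 - 476 = -665
m × n = (-109, -799, -665)
|m × n| = √((-109)² + (-799)² + (-665)²) = √1092507 ≈ 1045.2306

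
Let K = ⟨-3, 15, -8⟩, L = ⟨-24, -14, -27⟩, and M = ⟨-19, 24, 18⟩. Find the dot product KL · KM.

-419

KL = L − K = (-21, -29, -19)
KM = M − K = (-16, 9, 26)
KL · KM = (-21)·(-16) + (-29)·9 + (-19)·26 = 336 - 261 - 494 = -419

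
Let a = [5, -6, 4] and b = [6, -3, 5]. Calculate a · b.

68

a · b = 5·6 + (-6)·(-3) + 4·5 = 30 + 18 + 20 = 68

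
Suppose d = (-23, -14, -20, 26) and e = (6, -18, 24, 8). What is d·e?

-158

d · e = (-23)·6 + (-14)·(-18) + (-20)·24 + 26·8 = -138 + 252 - 480 + 208 = -158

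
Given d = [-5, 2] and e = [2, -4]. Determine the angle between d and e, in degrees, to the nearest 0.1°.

d · e = (-5)·2 + 2·(-4) = -10 - 8 = -18
|d|² = 25 + 4 = 29,  |d| = √29 ≈ 5.385165
|e|² = 4 + 16 = 20,  |e| = √20 ≈ 4.472136
cos θ = -18 / (5.385165 · 4.472136) ≈ -0.74741
θ = arccos(-0.74741) ≈ 138.4°

138.4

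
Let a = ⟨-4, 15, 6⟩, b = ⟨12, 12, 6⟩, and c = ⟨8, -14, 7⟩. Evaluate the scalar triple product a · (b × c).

b × c:
i: 12·7 - 6·(-14) = 84 - (-84) = 168
j: 6·8 - 12·7 = 48 - 84 = -36
k: 12·(-14) - 12·8 = -168 - 96 = -264
b × c = (168, -36, -264)
a · (b × c) = (-4)·168 + 15·(-36) + 6·(-264) = -672 - 540 - 1584 = -2796

-2796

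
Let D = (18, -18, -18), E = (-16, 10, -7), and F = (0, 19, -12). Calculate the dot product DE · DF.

DE = E − D = (-34, 28, 11)
DF = F − D = (-18, 37, 6)
DE · DF = (-34)·(-18) + 28·37 + 11·6 = 612 + 1036 + 66 = 1714

1714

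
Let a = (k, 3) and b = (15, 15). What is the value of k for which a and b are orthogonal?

-3

a · b = k·15 + 3·15 = 45 + 15k
Set equal to 0: 15k = -45, so k = -3.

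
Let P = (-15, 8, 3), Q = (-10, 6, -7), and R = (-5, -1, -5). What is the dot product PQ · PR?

148

PQ = Q − P = (5, -2, -10)
PR = R − P = (10, -9, -8)
PQ · PR = 5·10 + (-2)·(-9) + (-10)·(-8) = 50 + 18 + 80 = 148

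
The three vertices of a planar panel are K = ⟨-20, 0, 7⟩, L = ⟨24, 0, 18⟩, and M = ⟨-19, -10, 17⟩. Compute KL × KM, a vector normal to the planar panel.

(110, -429, -440)

KL = (44, 0, 11)
KM = (1, -10, 10)
i: 0·10 - 11·(-10) = 0 - (-110) = 110
j: 11·1 - 44·10 = 11 - 440 = -429
k: 44·(-10) - 0·1 = -440 - 0 = -440
KL × KM = (110, -429, -440)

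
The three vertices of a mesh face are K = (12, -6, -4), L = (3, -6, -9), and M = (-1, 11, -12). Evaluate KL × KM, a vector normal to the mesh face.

KL = (-9, 0, -5)
KM = (-13, 17, -8)
i: 0·(-8) - (-5)·17 = 0 - (-85) = 85
j: (-5)·(-13) - (-9)·(-8) = 65 - 72 = -7
k: (-9)·17 - 0·(-13) = -153 - 0 = -153
KL × KM = (85, -7, -153)

(85, -7, -153)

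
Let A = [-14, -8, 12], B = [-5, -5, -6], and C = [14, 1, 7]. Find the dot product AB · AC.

AB = B − A = (9, 3, -18)
AC = C − A = (28, 9, -5)
AB · AC = 9·28 + 3·9 + (-18)·(-5) = 252 + 27 + 90 = 369

369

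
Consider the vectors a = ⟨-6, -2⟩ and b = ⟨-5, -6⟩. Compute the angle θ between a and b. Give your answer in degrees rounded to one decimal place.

a · b = (-6)·(-5) + (-2)·(-6) = 30 + 12 = 42
|a|² = 36 + 4 = 40,  |a| = √40 ≈ 6.324555
|b|² = 25 + 36 = 61,  |b| = √61 ≈ 7.810250
cos θ = 42 / (6.324555 · 7.810250) ≈ 0.85027
θ = arccos(0.85027) ≈ 31.8°

31.8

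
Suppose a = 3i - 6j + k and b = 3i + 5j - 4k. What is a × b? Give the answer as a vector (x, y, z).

(19, 15, 33)

i: (-6)·(-4) - 1·5 = 24 - 5 = 19
j: 1·3 - 3·(-4) = 3 - (-12) = 15
k: 3·5 - (-6)·3 = 15 - (-18) = 33
a × b = (19, 15, 33)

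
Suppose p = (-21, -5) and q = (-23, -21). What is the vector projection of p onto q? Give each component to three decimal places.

(-13.942, -12.730)

p · q = (-21)·(-23) + (-5)·(-21) = 483 + 105 = 588
|q|² = 529 + 441 = 970
proj_q p = (588/970) · (-23, -21) ≈ (-13.942, -12.730)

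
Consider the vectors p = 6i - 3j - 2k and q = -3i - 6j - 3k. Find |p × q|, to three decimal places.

51.088

i: (-3)·(-3) - (-2)·(-6) = 9 - 12 = -3
j: (-2)·(-3) - 6·(-3) = 6 - (-18) = 24
k: 6·(-6) - (-3)·(-3) = -36 - 9 = -45
p × q = (-3, 24, -45)
|p × q| = √((-3)² + 24² + (-45)²) = √2610 ≈ 51.0882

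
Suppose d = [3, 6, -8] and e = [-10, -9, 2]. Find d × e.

i: 6·2 - (-8)·(-9) = 12 - 72 = -60
j: (-8)·(-10) - 3·2 = 80 - 6 = 74
k: 3·(-9) - 6·(-10) = -27 - (-60) = 33
d × e = (-60, 74, 33)

(-60, 74, 33)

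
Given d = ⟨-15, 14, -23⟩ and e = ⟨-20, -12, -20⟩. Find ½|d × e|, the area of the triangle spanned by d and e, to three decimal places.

369.573

i: 14·(-20) - (-23)·(-12) = -280 - 276 = -556
j: (-23)·(-20) - (-15)·(-20) = 460 - 300 = 160
k: (-15)·(-12) - 14·(-20) = 180 - (-280) = 460
d × e = (-556, 160, 460)
|d × e| = √((-556)² + 160² + 460²) = √546336 ≈ 739.1455
area = ½ · 739.1455 ≈ 369.573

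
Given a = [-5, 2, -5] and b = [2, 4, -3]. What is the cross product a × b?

i: 2·(-3) - (-5)·4 = -6 - (-20) = 14
j: (-5)·2 - (-5)·(-3) = -10 - 15 = -25
k: (-5)·4 - 2·2 = -20 - 4 = -24
a × b = (14, -25, -24)

(14, -25, -24)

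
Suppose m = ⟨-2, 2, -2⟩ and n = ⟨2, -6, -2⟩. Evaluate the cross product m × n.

i: 2·(-2) - (-2)·(-6) = -4 - 12 = -16
j: (-2)·2 - (-2)·(-2) = -4 - 4 = -8
k: (-2)·(-6) - 2·2 = 12 - 4 = 8
m × n = (-16, -8, 8)

(-16, -8, 8)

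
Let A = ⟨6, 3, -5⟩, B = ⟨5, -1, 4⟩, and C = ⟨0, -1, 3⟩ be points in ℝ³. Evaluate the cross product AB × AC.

AB = (-1, -4, 9)
AC = (-6, -4, 8)
i: (-4)·8 - 9·(-4) = -32 - (-36) = 4
j: 9·(-6) - (-1)·8 = -54 - (-8) = -46
k: (-1)·(-4) - (-4)·(-6) = 4 - 24 = -20
AB × AC = (4, -46, -20)

(4, -46, -20)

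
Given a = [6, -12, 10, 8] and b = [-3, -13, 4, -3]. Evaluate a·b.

a · b = 6·(-3) + (-12)·(-13) + 10·4 + 8·(-3) = -18 + 156 + 40 - 24 = 154

154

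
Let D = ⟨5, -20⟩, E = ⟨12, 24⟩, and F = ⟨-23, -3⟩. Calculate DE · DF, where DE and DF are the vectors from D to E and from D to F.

552

DE = E − D = (7, 44)
DF = F − D = (-28, 17)
DE · DF = 7·(-28) + 44·17 = -196 + 748 = 552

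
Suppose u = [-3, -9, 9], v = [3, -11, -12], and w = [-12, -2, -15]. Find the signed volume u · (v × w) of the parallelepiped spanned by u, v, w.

-3366

v × w:
i: (-11)·(-15) - (-12)·(-2) = 165 - 24 = 141
j: (-12)·(-12) - 3·(-15) = 144 - (-45) = 189
k: 3·(-2) - (-11)·(-12) = -6 - 132 = -138
v × w = (141, 189, -138)
u · (v × w) = (-3)·141 + (-9)·189 + 9·(-138) = -423 - 1701 - 1242 = -3366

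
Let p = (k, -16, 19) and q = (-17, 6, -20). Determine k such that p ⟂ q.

-28

p · q = k·(-17) + (-16)·6 + 19·(-20) = -476 - 17k
Set equal to 0: -17k = 476, so k = -28.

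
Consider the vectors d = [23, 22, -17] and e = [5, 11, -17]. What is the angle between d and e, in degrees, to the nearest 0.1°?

30.9

d · e = 23·5 + 22·11 + (-17)·(-17) = 115 + 242 + 289 = 646
|d|² = 529 + 484 + 289 = 1302,  |d| = √1302 ≈ 36.083237
|e|² = 25 + 121 + 289 = 435,  |e| = √435 ≈ 20.856654
cos θ = 646 / (36.083237 · 20.856654) ≈ 0.85839
θ = arccos(0.85839) ≈ 30.9°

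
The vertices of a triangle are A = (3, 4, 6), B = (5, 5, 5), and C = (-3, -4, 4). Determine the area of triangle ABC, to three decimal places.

AB = (2, 1, -1),  AC = (-6, -8, -2)
i: 1·(-2) - (-1)·(-8) = -2 - 8 = -10
j: (-1)·(-6) - 2·(-2) = 6 - (-4) = 10
k: 2·(-8) - 1·(-6) = -16 - (-6) = -10
AB × AC = (-10, 10, -10)
|AB × AC| = √300 ≈ 17.3205
area = ½ · 17.3205 ≈ 8.660

8.660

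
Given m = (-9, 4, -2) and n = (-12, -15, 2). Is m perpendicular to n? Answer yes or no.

m · n = (-9)·(-12) + 4·(-15) + (-2)·2 = 108 - 60 - 4 = 44
Nonzero, so the vectors are not orthogonal.

no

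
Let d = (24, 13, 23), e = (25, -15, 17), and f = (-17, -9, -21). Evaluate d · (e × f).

3260

e × f:
i: (-15)·(-21) - 17·(-9) = 315 - (-153) = 468
j: 17·(-17) - 25·(-21) = -289 - (-525) = 236
k: 25·(-9) - (-15)·(-17) = -225 - 255 = -480
e × f = (468, 236, -480)
d · (e × f) = 24·468 + 13·236 + 23·(-480) = 11232 + 3068 - 11040 = 3260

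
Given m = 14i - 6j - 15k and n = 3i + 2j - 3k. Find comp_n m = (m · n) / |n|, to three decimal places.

m · n = 14·3 + (-6)·2 + (-15)·(-3) = 42 - 12 + 45 = 75
|n| = √(9 + 4 + 9) = √22 ≈ 4.6904
comp_n m = 75 / √22 ≈ 15.990

15.990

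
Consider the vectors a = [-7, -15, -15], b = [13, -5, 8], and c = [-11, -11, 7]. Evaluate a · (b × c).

5284

b × c:
i: (-5)·7 - 8·(-11) = -35 - (-88) = 53
j: 8·(-11) - 13·7 = -88 - 91 = -179
k: 13·(-11) - (-5)·(-11) = -143 - 55 = -198
b × c = (53, -179, -198)
a · (b × c) = (-7)·53 + (-15)·(-179) + (-15)·(-198) = -371 + 2685 + 2970 = 5284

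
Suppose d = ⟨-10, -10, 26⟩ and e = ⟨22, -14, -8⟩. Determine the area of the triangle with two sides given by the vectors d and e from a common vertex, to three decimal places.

i: (-10)·(-8) - 26·(-14) = 80 - (-364) = 444
j: 26·22 - (-10)·(-8) = 572 - 80 = 492
k: (-10)·(-14) - (-10)·22 = 140 - (-220) = 360
d × e = (444, 492, 360)
|d × e| = √(444² + 492² + 360²) = √568800 ≈ 754.1883
area = ½ · 754.1883 ≈ 377.094

377.094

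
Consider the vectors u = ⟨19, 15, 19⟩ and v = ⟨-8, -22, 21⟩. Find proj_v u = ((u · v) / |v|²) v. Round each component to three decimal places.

(0.671, 1.846, -1.762)

u · v = 19·(-8) + 15·(-22) + 19·21 = -152 - 330 + 399 = -83
|v|² = 64 + 484 + 441 = 989
proj_v u = (-83/989) · (-8, -22, 21) ≈ (0.671, 1.846, -1.762)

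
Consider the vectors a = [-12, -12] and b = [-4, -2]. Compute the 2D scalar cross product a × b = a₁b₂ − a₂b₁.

(-12)·(-2) - (-12)·(-4) = 24 - 48 = -24

-24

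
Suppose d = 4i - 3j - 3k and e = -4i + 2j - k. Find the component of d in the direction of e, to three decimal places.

d · e = 4·(-4) + (-3)·2 + (-3)·(-1) = -16 - 6 + 3 = -19
|e| = √(16 + 4 + 1) = √21 ≈ 4.5826
comp_e d = -19 / √21 ≈ -4.146

-4.146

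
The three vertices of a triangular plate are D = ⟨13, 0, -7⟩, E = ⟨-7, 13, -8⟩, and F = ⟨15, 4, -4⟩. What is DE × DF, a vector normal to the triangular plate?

DE = (-20, 13, -1)
DF = (2, 4, 3)
i: 13·3 - (-1)·4 = 39 - (-4) = 43
j: (-1)·2 - (-20)·3 = -2 - (-60) = 58
k: (-20)·4 - 13·2 = -80 - 26 = -106
DE × DF = (43, 58, -106)

(43, 58, -106)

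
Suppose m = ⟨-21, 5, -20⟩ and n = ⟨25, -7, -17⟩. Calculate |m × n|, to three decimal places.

i: 5·(-17) - (-20)·(-7) = -85 - 140 = -225
j: (-20)·25 - (-21)·(-17) = -500 - 357 = -857
k: (-21)·(-7) - 5·25 = 147 - 125 = 22
m × n = (-225, -857, 22)
|m × n| = √((-225)² + (-857)² + 22²) = √785558 ≈ 886.3171

886.317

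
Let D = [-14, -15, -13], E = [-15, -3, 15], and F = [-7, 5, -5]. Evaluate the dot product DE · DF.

457

DE = E − D = (-1, 12, 28)
DF = F − D = (7, 20, 8)
DE · DF = (-1)·7 + 12·20 + 28·8 = -7 + 240 + 224 = 457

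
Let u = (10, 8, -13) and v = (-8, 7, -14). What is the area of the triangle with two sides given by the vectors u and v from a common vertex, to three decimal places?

139.582

i: 8·(-14) - (-13)·7 = -112 - (-91) = -21
j: (-13)·(-8) - 10·(-14) = 104 - (-140) = 244
k: 10·7 - 8·(-8) = 70 - (-64) = 134
u × v = (-21, 244, 134)
|u × v| = √((-21)² + 244² + 134²) = √77933 ≈ 279.1648
area = ½ · 279.1648 ≈ 139.582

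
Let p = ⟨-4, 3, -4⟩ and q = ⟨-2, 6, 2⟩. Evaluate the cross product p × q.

i: 3·2 - (-4)·6 = 6 - (-24) = 30
j: (-4)·(-2) - (-4)·2 = 8 - (-8) = 16
k: (-4)·6 - 3·(-2) = -24 - (-6) = -18
p × q = (30, 16, -18)

(30, 16, -18)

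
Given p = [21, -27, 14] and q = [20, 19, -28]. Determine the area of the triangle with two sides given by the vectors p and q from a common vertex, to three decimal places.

i: (-27)·(-28) - 14·19 = 756 - 266 = 490
j: 14·20 - 21·(-28) = 280 - (-588) = 868
k: 21·19 - (-27)·20 = 399 - (-540) = 939
p × q = (490, 868, 939)
|p × q| = √(490² + 868² + 939²) = √1875245 ≈ 1369.3959
area = ½ · 1369.3959 ≈ 684.698

684.698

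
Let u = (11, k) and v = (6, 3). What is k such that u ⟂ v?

-22

u · v = 11·6 + k·3 = 66 + 3k
Set equal to 0: 3k = -66, so k = -22.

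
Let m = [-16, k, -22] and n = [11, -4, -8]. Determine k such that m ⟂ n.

m · n = (-16)·11 + k·(-4) + (-22)·(-8) = 0 - 4k
Set equal to 0: -4k = 0, so k = 0.

0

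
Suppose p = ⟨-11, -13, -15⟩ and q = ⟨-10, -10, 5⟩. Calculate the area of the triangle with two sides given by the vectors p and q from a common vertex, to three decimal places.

i: (-13)·5 - (-15)·(-10) = -65 - 150 = -215
j: (-15)·(-10) - (-11)·5 = 150 - (-55) = 205
k: (-11)·(-10) - (-13)·(-10) = 110 - 130 = -20
p × q = (-215, 205, -20)
|p × q| = √((-215)² + 205² + (-20)²) = √88650 ≈ 297.7415
area = ½ · 297.7415 ≈ 148.871

148.871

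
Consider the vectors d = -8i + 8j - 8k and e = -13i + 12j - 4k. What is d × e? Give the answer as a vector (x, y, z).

(64, 72, 8)

i: 8·(-4) - (-8)·12 = -32 - (-96) = 64
j: (-8)·(-13) - (-8)·(-4) = 104 - 32 = 72
k: (-8)·12 - 8·(-13) = -96 - (-104) = 8
d × e = (64, 72, 8)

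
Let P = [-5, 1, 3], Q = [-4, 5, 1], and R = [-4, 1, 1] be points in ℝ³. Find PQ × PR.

(-8, 0, -4)

PQ = (1, 4, -2)
PR = (1, 0, -2)
i: 4·(-2) - (-2)·0 = -8 - 0 = -8
j: (-2)·1 - 1·(-2) = -2 - (-2) = 0
k: 1·0 - 4·1 = 0 - 4 = -4
PQ × PR = (-8, 0, -4)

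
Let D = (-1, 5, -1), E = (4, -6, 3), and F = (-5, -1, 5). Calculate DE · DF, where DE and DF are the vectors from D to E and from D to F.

70

DE = E − D = (5, -11, 4)
DF = F − D = (-4, -6, 6)
DE · DF = 5·(-4) + (-11)·(-6) + 4·6 = -20 + 66 + 24 = 70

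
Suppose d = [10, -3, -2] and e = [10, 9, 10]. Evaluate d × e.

i: (-3)·10 - (-2)·9 = -30 - (-18) = -12
j: (-2)·10 - 10·10 = -20 - 100 = -120
k: 10·9 - (-3)·10 = 90 - (-30) = 120
d × e = (-12, -120, 120)

(-12, -120, 120)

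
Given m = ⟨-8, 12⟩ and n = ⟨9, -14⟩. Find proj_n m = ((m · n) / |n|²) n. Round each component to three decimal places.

(-7.798, 12.130)

m · n = (-8)·9 + 12·(-14) = -72 - 168 = -240
|n|² = 81 + 196 = 277
proj_n m = (-240/277) · (9, -14) ≈ (-7.798, 12.130)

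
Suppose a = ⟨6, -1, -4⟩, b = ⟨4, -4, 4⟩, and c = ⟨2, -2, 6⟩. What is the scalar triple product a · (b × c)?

b × c:
i: (-4)·6 - 4·(-2) = -24 - (-8) = -16
j: 4·2 - 4·6 = 8 - 24 = -16
k: 4·(-2) - (-4)·2 = -8 - (-8) = 0
b × c = (-16, -16, 0)
a · (b × c) = 6·(-16) + (-1)·(-16) + (-4)·0 = -96 + 16 + 0 = -80

-80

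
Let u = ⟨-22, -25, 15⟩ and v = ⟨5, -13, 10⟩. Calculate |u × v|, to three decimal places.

508.892

i: (-25)·10 - 15·(-13) = -250 - (-195) = -55
j: 15·5 - (-22)·10 = 75 - (-220) = 295
k: (-22)·(-13) - (-25)·5 = 286 - (-125) = 411
u × v = (-55, 295, 411)
|u × v| = √((-55)² + 295² + 411²) = √258971 ≈ 508.8919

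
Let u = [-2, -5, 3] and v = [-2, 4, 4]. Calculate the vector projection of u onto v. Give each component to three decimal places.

(0.222, -0.444, -0.444)

u · v = (-2)·(-2) + (-5)·4 + 3·4 = 4 - 20 + 12 = -4
|v|² = 4 + 16 + 16 = 36
proj_v u = (-4/36) · (-2, 4, 4) ≈ (0.222, -0.444, -0.444)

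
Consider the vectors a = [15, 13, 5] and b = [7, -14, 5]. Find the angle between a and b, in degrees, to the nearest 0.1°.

a · b = 15·7 + 13·(-14) + 5·5 = 105 - 182 + 25 = -52
|a|² = 225 + 169 + 25 = 419,  |a| = √419 ≈ 20.469489
|b|² = 49 + 196 + 25 = 270,  |b| = √270 ≈ 16.431677
cos θ = -52 / (20.469489 · 16.431677) ≈ -0.15460
θ = arccos(-0.15460) ≈ 98.9°

98.9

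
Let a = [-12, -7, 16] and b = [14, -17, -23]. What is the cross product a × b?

(433, -52, 302)

i: (-7)·(-23) - 16·(-17) = 161 - (-272) = 433
j: 16·14 - (-12)·(-23) = 224 - 276 = -52
k: (-12)·(-17) - (-7)·14 = 204 - (-98) = 302
a × b = (433, -52, 302)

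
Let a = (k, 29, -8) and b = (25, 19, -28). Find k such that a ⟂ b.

-31

a · b = k·25 + 29·19 + (-8)·(-28) = 775 + 25k
Set equal to 0: 25k = -775, so k = -31.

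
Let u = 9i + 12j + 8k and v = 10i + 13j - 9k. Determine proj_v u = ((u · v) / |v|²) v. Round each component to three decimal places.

(4.971, 6.463, -4.474)

u · v = 9·10 + 12·13 + 8·(-9) = 90 + 156 - 72 = 174
|v|² = 100 + 169 + 81 = 350
proj_v u = (174/350) · (10, 13, -9) ≈ (4.971, 6.463, -4.474)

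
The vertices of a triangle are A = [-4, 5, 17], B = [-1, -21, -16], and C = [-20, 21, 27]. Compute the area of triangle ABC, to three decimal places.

337.362

AB = (3, -26, -33),  AC = (-16, 16, 10)
i: (-26)·10 - (-33)·16 = -260 - (-528) = 268
j: (-33)·(-16) - 3·10 = 528 - 30 = 498
k: 3·16 - (-26)·(-16) = 48 - 416 = -368
AB × AC = (268, 498, -368)
|AB × AC| = √455252 ≈ 674.7236
area = ½ · 674.7236 ≈ 337.362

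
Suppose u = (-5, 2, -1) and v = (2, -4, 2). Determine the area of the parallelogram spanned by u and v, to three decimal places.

i: 2·2 - (-1)·(-4) = 4 - 4 = 0
j: (-1)·2 - (-5)·2 = -2 - (-10) = 8
k: (-5)·(-4) - 2·2 = 20 - 4 = 16
u × v = (0, 8, 16)
|u × v| = √(0² + 8² + 16²) = √320 ≈ 17.8885

17.889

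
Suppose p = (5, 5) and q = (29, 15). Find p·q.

220

p · q = 5·29 + 5·15 = 145 + 75 = 220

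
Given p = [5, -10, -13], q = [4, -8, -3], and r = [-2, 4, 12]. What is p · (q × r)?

0

q × r:
i: (-8)·12 - (-3)·4 = -96 - (-12) = -84
j: (-3)·(-2) - 4·12 = 6 - 48 = -42
k: 4·4 - (-8)·(-2) = 16 - 16 = 0
q × r = (-84, -42, 0)
p · (q × r) = 5·(-84) + (-10)·(-42) + (-13)·0 = -420 + 420 + 0 = 0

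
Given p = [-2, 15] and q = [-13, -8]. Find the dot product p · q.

-94

p · q = (-2)·(-13) + 15·(-8) = 26 - 120 = -94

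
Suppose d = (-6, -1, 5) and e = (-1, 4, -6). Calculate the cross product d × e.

(-14, -41, -25)

i: (-1)·(-6) - 5·4 = 6 - 20 = -14
j: 5·(-1) - (-6)·(-6) = -5 - 36 = -41
k: (-6)·4 - (-1)·(-1) = -24 - 1 = -25
d × e = (-14, -41, -25)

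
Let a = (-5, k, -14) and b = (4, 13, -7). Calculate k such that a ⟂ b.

-6

a · b = (-5)·4 + k·13 + (-14)·(-7) = 78 + 13k
Set equal to 0: 13k = -78, so k = -6.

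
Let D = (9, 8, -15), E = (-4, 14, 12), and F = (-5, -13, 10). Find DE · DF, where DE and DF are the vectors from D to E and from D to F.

731

DE = E − D = (-13, 6, 27)
DF = F − D = (-14, -21, 25)
DE · DF = (-13)·(-14) + 6·(-21) + 27·25 = 182 - 126 + 675 = 731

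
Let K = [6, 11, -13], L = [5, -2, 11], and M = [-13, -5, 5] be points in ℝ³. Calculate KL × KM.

(150, -438, -231)

KL = (-1, -13, 24)
KM = (-19, -16, 18)
i: (-13)·18 - 24·(-16) = -234 - (-384) = 150
j: 24·(-19) - (-1)·18 = -456 - (-18) = -438
k: (-1)·(-16) - (-13)·(-19) = 16 - 247 = -231
KL × KM = (150, -438, -231)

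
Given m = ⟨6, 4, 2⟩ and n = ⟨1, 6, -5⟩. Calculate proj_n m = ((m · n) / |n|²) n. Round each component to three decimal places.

m · n = 6·1 + 4·6 + 2·(-5) = 6 + 24 - 10 = 20
|n|² = 1 + 36 + 25 = 62
proj_n m = (20/62) · (1, 6, -5) ≈ (0.323, 1.935, -1.613)

(0.323, 1.935, -1.613)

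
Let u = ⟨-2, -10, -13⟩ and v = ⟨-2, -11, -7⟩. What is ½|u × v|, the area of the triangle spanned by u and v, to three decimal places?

37.003

i: (-10)·(-7) - (-13)·(-11) = 70 - 143 = -73
j: (-13)·(-2) - (-2)·(-7) = 26 - 14 = 12
k: (-2)·(-11) - (-10)·(-2) = 22 - 20 = 2
u × v = (-73, 12, 2)
|u × v| = √((-73)² + 12² + 2²) = √5477 ≈ 74.0068
area = ½ · 74.0068 ≈ 37.003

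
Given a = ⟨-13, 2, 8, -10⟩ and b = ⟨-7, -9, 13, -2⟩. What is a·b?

197

a · b = (-13)·(-7) + 2·(-9) + 8·13 + (-10)·(-2) = 91 - 18 + 104 + 20 = 197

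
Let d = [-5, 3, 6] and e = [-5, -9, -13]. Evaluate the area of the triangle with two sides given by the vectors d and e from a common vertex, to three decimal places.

56.679

i: 3·(-13) - 6·(-9) = -39 - (-54) = 15
j: 6·(-5) - (-5)·(-13) = -30 - 65 = -95
k: (-5)·(-9) - 3·(-5) = 45 - (-15) = 60
d × e = (15, -95, 60)
|d × e| = √(15² + (-95)² + 60²) = √12850 ≈ 113.3578
area = ½ · 113.3578 ≈ 56.679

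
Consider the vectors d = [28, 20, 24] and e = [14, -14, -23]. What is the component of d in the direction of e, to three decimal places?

d · e = 28·14 + 20·(-14) + 24·(-23) = 392 - 280 - 552 = -440
|e| = √(196 + 196 + 529) = √921 ≈ 30.3480
comp_e d = -440 / √921 ≈ -14.498

-14.498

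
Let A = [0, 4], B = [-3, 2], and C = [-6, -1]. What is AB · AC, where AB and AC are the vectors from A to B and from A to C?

28

AB = B − A = (-3, -2)
AC = C − A = (-6, -5)
AB · AC = (-3)·(-6) + (-2)·(-5) = 18 + 10 = 28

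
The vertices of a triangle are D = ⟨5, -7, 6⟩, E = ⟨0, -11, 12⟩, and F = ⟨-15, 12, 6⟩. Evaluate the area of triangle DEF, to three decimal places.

120.438

DE = (-5, -4, 6),  DF = (-20, 19, 0)
i: (-4)·0 - 6·19 = 0 - 114 = -114
j: 6·(-20) - (-5)·0 = -120 - 0 = -120
k: (-5)·19 - (-4)·(-20) = -95 - 80 = -175
DE × DF = (-114, -120, -175)
|DE × DF| = √58021 ≈ 240.8755
area = ½ · 240.8755 ≈ 120.438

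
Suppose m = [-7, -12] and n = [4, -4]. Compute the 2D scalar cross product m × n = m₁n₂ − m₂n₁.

(-7)·(-4) - (-12)·4 = 28 - (-48) = 76

76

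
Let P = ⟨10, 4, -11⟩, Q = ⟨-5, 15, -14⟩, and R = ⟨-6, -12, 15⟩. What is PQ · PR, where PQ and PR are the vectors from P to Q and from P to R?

PQ = Q − P = (-15, 11, -3)
PR = R − P = (-16, -16, 26)
PQ · PR = (-15)·(-16) + 11·(-16) + (-3)·26 = 240 - 176 - 78 = -14

-14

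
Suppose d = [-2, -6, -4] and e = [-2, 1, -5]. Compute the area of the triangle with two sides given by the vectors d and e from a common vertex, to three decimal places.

i: (-6)·(-5) - (-4)·1 = 30 - (-4) = 34
j: (-4)·(-2) - (-2)·(-5) = 8 - 10 = -2
k: (-2)·1 - (-6)·(-2) = -2 - 12 = -14
d × e = (34, -2, -14)
|d × e| = √(34² + (-2)² + (-14)²) = √1356 ≈ 36.8239
area = ½ · 36.8239 ≈ 18.412

18.412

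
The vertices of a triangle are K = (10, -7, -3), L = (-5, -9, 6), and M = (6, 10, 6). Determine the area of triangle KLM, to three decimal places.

164.477

KL = (-15, -2, 9),  KM = (-4, 17, 9)
i: (-2)·9 - 9·17 = -18 - 153 = -171
j: 9·(-4) - (-15)·9 = -36 - (-135) = 99
k: (-15)·17 - (-2)·(-4) = -255 - 8 = -263
KL × KM = (-171, 99, -263)
|KL × KM| = √108211 ≈ 328.9544
area = ½ · 328.9544 ≈ 164.477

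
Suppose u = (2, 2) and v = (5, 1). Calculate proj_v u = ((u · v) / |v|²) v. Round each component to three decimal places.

u · v = 2·5 + 2·1 = 10 + 2 = 12
|v|² = 25 + 1 = 26
proj_v u = (12/26) · (5, 1) ≈ (2.308, 0.462)

(2.308, 0.462)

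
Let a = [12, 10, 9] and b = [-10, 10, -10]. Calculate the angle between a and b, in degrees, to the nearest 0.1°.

110.6

a · b = 12·(-10) + 10·10 + 9·(-10) = -120 + 100 - 90 = -110
|a|² = 144 + 100 + 81 = 325,  |a| = √325 ≈ 18.027756
|b|² = 100 + 100 + 100 = 300,  |b| = √300 ≈ 17.320508
cos θ = -110 / (18.027756 · 17.320508) ≈ -0.35228
θ = arccos(-0.35228) ≈ 110.6°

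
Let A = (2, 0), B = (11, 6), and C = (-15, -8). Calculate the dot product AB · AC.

-201

AB = B − A = (9, 6)
AC = C − A = (-17, -8)
AB · AC = 9·(-17) + 6·(-8) = -153 - 48 = -201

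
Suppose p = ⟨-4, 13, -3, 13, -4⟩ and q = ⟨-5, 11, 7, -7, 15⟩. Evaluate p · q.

-9

p · q = (-4)·(-5) + 13·11 + (-3)·7 + 13·(-7) + (-4)·15 = 20 + 143 - 21 - 91 - 60 = -9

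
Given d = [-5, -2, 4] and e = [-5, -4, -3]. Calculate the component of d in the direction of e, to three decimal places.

d · e = (-5)·(-5) + (-2)·(-4) + 4·(-3) = 25 + 8 - 12 = 21
|e| = √(25 + 16 + 9) = √50 ≈ 7.0711
comp_e d = 21 / √50 ≈ 2.970

2.970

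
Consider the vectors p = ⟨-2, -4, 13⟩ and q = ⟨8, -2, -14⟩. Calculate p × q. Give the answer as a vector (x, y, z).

(82, 76, 36)

i: (-4)·(-14) - 13·(-2) = 56 - (-26) = 82
j: 13·8 - (-2)·(-14) = 104 - 28 = 76
k: (-2)·(-2) - (-4)·8 = 4 - (-32) = 36
p × q = (82, 76, 36)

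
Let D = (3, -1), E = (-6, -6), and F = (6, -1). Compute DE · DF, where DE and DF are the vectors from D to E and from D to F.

DE = E − D = (-9, -5)
DF = F − D = (3, 0)
DE · DF = (-9)·3 + (-5)·0 = -27 + 0 = -27

-27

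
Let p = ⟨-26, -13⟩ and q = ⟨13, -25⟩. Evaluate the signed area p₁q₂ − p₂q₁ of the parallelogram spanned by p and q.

(-26)·(-25) - (-13)·13 = 650 - (-169) = 819

819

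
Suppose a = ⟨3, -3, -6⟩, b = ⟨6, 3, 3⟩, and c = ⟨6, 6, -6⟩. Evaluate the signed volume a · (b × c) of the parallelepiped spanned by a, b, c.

b × c:
i: 3·(-6) - 3·6 = -18 - 18 = -36
j: 3·6 - 6·(-6) = 18 - (-36) = 54
k: 6·6 - 3·6 = 36 - 18 = 18
b × c = (-36, 54, 18)
a · (b × c) = 3·(-36) + (-3)·54 + (-6)·18 = -108 - 162 - 108 = -378

-378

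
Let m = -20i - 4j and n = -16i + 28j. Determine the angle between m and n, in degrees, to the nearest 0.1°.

71.6

m · n = (-20)·(-16) + (-4)·28 = 320 - 112 = 208
|m|² = 400 + 16 = 416,  |m| = √416 ≈ 20.396078
|n|² = 256 + 784 = 1040,  |n| = √1040 ≈ 32.249031
cos θ = 208 / (20.396078 · 32.249031) ≈ 0.31623
θ = arccos(0.31623) ≈ 71.6°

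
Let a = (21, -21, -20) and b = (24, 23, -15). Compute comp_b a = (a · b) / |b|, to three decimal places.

8.802

a · b = 21·24 + (-21)·23 + (-20)·(-15) = 504 - 483 + 300 = 321
|b| = √(576 + 529 + 225) = √1330 ≈ 36.4692
comp_b a = 321 / √1330 ≈ 8.802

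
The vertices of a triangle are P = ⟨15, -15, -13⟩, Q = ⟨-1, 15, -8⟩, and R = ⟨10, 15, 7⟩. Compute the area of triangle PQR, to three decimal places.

315.605

PQ = (-16, 30, 5),  PR = (-5, 30, 20)
i: 30·20 - 5·30 = 600 - 150 = 450
j: 5·(-5) - (-16)·20 = -25 - (-320) = 295
k: (-16)·30 - 30·(-5) = -480 - (-150) = -330
PQ × PR = (450, 295, -330)
|PQ × PR| = √398425 ≈ 631.2092
area = ½ · 631.2092 ≈ 315.605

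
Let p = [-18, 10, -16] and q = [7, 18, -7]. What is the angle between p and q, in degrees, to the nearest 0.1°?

p · q = (-18)·7 + 10·18 + (-16)·(-7) = -126 + 180 + 112 = 166
|p|² = 324 + 100 + 256 = 680,  |p| = √680 ≈ 26.076810
|q|² = 49 + 324 + 49 = 422,  |q| = √422 ≈ 20.542639
cos θ = 166 / (26.076810 · 20.542639) ≈ 0.30988
θ = arccos(0.30988) ≈ 71.9°

71.9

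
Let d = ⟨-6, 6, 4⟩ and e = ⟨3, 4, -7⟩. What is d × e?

(-58, -30, -42)

i: 6·(-7) - 4·4 = -42 - 16 = -58
j: 4·3 - (-6)·(-7) = 12 - 42 = -30
k: (-6)·4 - 6·3 = -24 - 18 = -42
d × e = (-58, -30, -42)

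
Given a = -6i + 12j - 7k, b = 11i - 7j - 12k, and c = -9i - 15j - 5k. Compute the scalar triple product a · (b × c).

4422

b × c:
i: (-7)·(-5) - (-12)·(-15) = 35 - 180 = -145
j: (-12)·(-9) - 11·(-5) = 108 - (-55) = 163
k: 11·(-15) - (-7)·(-9) = -165 - 63 = -228
b × c = (-145, 163, -228)
a · (b × c) = (-6)·(-145) + 12·163 + (-7)·(-228) = 870 + 1956 + 1596 = 4422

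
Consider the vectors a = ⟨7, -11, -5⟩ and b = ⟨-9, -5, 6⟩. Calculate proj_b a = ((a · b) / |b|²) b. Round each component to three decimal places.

a · b = 7·(-9) + (-11)·(-5) + (-5)·6 = -63 + 55 - 30 = -38
|b|² = 81 + 25 + 36 = 142
proj_b a = (-38/142) · (-9, -5, 6) ≈ (2.408, 1.338, -1.606)

(2.408, 1.338, -1.606)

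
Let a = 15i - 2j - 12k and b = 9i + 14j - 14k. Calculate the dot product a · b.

a · b = 15·9 + (-2)·14 + (-12)·(-14) = 135 - 28 + 168 = 275

275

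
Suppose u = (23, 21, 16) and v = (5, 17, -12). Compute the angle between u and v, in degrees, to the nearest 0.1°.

u · v = 23·5 + 21·17 + 16·(-12) = 115 + 357 - 192 = 280
|u|² = 529 + 441 + 256 = 1226,  |u| = √1226 ≈ 35.014283
|v|² = 25 + 289 + 144 = 458,  |v| = √458 ≈ 21.400935
cos θ = 280 / (35.014283 · 21.400935) ≈ 0.37366
θ = arccos(0.37366) ≈ 68.1°

68.1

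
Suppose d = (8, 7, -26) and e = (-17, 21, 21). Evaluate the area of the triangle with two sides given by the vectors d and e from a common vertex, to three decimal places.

i: 7·21 - (-26)·21 = 147 - (-546) = 693
j: (-26)·(-17) - 8·21 = 442 - 168 = 274
k: 8·21 - 7·(-17) = 168 - (-119) = 287
d × e = (693, 274, 287)
|d × e| = √(693² + 274² + 287²) = √637694 ≈ 798.5574
area = ½ · 798.5574 ≈ 399.279

399.279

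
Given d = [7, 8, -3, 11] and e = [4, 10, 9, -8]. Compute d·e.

-7

d · e = 7·4 + 8·10 + (-3)·9 + 11·(-8) = 28 + 80 - 27 - 88 = -7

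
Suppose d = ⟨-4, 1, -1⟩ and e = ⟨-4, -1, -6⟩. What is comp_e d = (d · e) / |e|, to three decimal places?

2.885

d · e = (-4)·(-4) + 1·(-1) + (-1)·(-6) = 16 - 1 + 6 = 21
|e| = √(16 + 1 + 36) = √53 ≈ 7.2801
comp_e d = 21 / √53 ≈ 2.885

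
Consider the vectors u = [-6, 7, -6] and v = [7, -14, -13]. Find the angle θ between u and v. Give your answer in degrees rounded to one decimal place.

106.1

u · v = (-6)·7 + 7·(-14) + (-6)·(-13) = -42 - 98 + 78 = -62
|u|² = 36 + 49 + 36 = 121,  |u| = √121 ≈ 11.000000
|v|² = 49 + 196 + 169 = 414,  |v| = √414 ≈ 20.346990
cos θ = -62 / (11.000000 · 20.346990) ≈ -0.27701
θ = arccos(-0.27701) ≈ 106.1°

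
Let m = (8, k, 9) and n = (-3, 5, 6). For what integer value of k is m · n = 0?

-6

m · n = 8·(-3) + k·5 + 9·6 = 30 + 5k
Set equal to 0: 5k = -30, so k = -6.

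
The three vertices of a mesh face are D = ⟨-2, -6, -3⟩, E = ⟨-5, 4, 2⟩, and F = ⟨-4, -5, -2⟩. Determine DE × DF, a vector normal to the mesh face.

(5, -7, 17)

DE = (-3, 10, 5)
DF = (-2, 1, 1)
i: 10·1 - 5·1 = 10 - 5 = 5
j: 5·(-2) - (-3)·1 = -10 - (-3) = -7
k: (-3)·1 - 10·(-2) = -3 - (-20) = 17
DE × DF = (5, -7, 17)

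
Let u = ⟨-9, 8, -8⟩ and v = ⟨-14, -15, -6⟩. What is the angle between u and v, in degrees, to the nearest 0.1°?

79.9

u · v = (-9)·(-14) + 8·(-15) + (-8)·(-6) = 126 - 120 + 48 = 54
|u|² = 81 + 64 + 64 = 209,  |u| = √209 ≈ 14.456832
|v|² = 196 + 225 + 36 = 457,  |v| = √457 ≈ 21.377558
cos θ = 54 / (14.456832 · 21.377558) ≈ 0.17473
θ = arccos(0.17473) ≈ 79.9°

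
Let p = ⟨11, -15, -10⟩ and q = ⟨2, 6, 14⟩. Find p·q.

p · q = 11·2 + (-15)·6 + (-10)·14 = 22 - 90 - 140 = -208

-208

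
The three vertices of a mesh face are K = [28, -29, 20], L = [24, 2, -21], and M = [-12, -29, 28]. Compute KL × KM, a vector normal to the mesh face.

KL = (-4, 31, -41)
KM = (-40, 0, 8)
i: 31·8 - (-41)·0 = 248 - 0 = 248
j: (-41)·(-40) - (-4)·8 = 1640 - (-32) = 1672
k: (-4)·0 - 31·(-40) = 0 - (-1240) = 1240
KL × KM = (248, 1672, 1240)

(248, 1672, 1240)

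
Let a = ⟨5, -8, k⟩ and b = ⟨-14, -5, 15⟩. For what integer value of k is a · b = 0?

a · b = 5·(-14) + (-8)·(-5) + k·15 = -30 + 15k
Set equal to 0: 15k = 30, so k = 2.

2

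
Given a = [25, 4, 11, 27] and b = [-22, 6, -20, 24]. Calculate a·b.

a · b = 25·(-22) + 4·6 + 11·(-20) + 27·24 = -550 + 24 - 220 + 648 = -98

-98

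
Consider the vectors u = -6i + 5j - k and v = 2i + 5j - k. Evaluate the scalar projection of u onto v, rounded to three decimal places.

2.556

u · v = (-6)·2 + 5·5 + (-1)·(-1) = -12 + 25 + 1 = 14
|v| = √(4 + 25 + 1) = √30 ≈ 5.4772
comp_v u = 14 / √30 ≈ 2.556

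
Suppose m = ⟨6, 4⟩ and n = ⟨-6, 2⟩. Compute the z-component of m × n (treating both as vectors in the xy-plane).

6·2 - 4·(-6) = 12 - (-24) = 36

36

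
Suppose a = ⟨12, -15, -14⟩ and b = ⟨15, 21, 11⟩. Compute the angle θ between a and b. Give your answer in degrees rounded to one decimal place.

a · b = 12·15 + (-15)·21 + (-14)·11 = 180 - 315 - 154 = -289
|a|² = 144 + 225 + 196 = 565,  |a| = √565 ≈ 23.769729
|b|² = 225 + 441 + 121 = 787,  |b| = √787 ≈ 28.053520
cos θ = -289 / (23.769729 · 28.053520) ≈ -0.43340
θ = arccos(-0.43340) ≈ 115.7°

115.7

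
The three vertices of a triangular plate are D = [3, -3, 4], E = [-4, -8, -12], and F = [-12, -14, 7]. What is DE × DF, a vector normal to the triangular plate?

DE = (-7, -5, -16)
DF = (-15, -11, 3)
i: (-5)·3 - (-16)·(-11) = -15 - 176 = -191
j: (-16)·(-15) - (-7)·3 = 240 - (-21) = 261
k: (-7)·(-11) - (-5)·(-15) = 77 - 75 = 2
DE × DF = (-191, 261, 2)

(-191, 261, 2)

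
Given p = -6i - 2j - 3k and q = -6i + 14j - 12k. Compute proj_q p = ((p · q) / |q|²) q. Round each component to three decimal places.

p · q = (-6)·(-6) + (-2)·14 + (-3)·(-12) = 36 - 28 + 36 = 44
|q|² = 36 + 196 + 144 = 376
proj_q p = (44/376) · (-6, 14, -12) ≈ (-0.702, 1.638, -1.404)

(-0.702, 1.638, -1.404)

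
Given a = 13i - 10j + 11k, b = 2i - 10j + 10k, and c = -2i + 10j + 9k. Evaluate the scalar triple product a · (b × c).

b × c:
i: (-10)·9 - 10·10 = -90 - 100 = -190
j: 10·(-2) - 2·9 = -20 - 18 = -38
k: 2·10 - (-10)·(-2) = 20 - 20 = 0
b × c = (-190, -38, 0)
a · (b × c) = 13·(-190) + (-10)·(-38) + 11·0 = -2470 + 380 + 0 = -2090

-2090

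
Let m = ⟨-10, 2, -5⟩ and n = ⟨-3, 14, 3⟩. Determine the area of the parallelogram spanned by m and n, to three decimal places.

160.490

i: 2·3 - (-5)·14 = 6 - (-70) = 76
j: (-5)·(-3) - (-10)·3 = 15 - (-30) = 45
k: (-10)·14 - 2·(-3) = -140 - (-6) = -134
m × n = (76, 45, -134)
|m × n| = √(76² + 45² + (-134)²) = √25757 ≈ 160.4899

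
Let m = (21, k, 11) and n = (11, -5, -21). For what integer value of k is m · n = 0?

m · n = 21·11 + k·(-5) + 11·(-21) = 0 - 5k
Set equal to 0: -5k = 0, so k = 0.

0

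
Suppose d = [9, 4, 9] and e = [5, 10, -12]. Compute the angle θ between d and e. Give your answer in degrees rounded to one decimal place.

96.0

d · e = 9·5 + 4·10 + 9·(-12) = 45 + 40 - 108 = -23
|d|² = 81 + 16 + 81 = 178,  |d| = √178 ≈ 13.341664
|e|² = 25 + 100 + 144 = 269,  |e| = √269 ≈ 16.401219
cos θ = -23 / (13.341664 · 16.401219) ≈ -0.10511
θ = arccos(-0.10511) ≈ 96.0°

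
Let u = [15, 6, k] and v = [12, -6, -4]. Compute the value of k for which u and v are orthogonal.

36

u · v = 15·12 + 6·(-6) + k·(-4) = 144 - 4k
Set equal to 0: -4k = -144, so k = 36.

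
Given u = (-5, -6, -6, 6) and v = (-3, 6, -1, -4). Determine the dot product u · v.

u · v = (-5)·(-3) + (-6)·6 + (-6)·(-1) + 6·(-4) = 15 - 36 + 6 - 24 = -39

-39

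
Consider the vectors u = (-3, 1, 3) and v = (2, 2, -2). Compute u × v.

i: 1·(-2) - 3·2 = -2 - 6 = -8
j: 3·2 - (-3)·(-2) = 6 - 6 = 0
k: (-3)·2 - 1·2 = -6 - 2 = -8
u × v = (-8, 0, -8)

(-8, 0, -8)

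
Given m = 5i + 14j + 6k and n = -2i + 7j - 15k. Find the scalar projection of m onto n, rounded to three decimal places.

-0.120

m · n = 5·(-2) + 14·7 + 6·(-15) = -10 + 98 - 90 = -2
|n| = √(4 + 49 + 225) = √278 ≈ 16.6733
comp_n m = -2 / √278 ≈ -0.120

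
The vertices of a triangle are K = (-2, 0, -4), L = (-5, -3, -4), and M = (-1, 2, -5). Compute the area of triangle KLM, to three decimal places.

KL = (-3, -3, 0),  KM = (1, 2, -1)
i: (-3)·(-1) - 0·2 = 3 - 0 = 3
j: 0·1 - (-3)·(-1) = 0 - 3 = -3
k: (-3)·2 - (-3)·1 = -6 - (-3) = -3
KL × KM = (3, -3, -3)
|KL × KM| = √27 ≈ 5.1962
area = ½ · 5.1962 ≈ 2.598

2.598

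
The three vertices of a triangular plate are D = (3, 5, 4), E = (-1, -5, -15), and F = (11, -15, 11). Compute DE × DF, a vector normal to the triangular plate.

(-450, -124, 160)

DE = (-4, -10, -19)
DF = (8, -20, 7)
i: (-10)·7 - (-19)·(-20) = -70 - 380 = -450
j: (-19)·8 - (-4)·7 = -152 - (-28) = -124
k: (-4)·(-20) - (-10)·8 = 80 - (-80) = 160
DE × DF = (-450, -124, 160)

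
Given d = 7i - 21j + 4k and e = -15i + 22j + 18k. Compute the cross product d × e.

(-466, -186, -161)

i: (-21)·18 - 4·22 = -378 - 88 = -466
j: 4·(-15) - 7·18 = -60 - 126 = -186
k: 7·22 - (-21)·(-15) = 154 - 315 = -161
d × e = (-466, -186, -161)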